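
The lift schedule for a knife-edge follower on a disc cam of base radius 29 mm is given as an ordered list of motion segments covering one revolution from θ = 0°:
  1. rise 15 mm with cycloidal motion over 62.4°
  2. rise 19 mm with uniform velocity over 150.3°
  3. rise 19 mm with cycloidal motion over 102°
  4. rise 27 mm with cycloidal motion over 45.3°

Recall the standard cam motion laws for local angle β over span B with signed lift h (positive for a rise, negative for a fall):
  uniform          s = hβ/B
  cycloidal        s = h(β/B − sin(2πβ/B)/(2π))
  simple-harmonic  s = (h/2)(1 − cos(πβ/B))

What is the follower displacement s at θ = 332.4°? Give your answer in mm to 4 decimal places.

seg 1 [0°–62.4°] cycloidal, h=15: full span → s += 15 → s = 15.0000
seg 2 [62.4°–212.7°] uniform, h=19: full span → s += 19 → s = 34.0000
seg 3 [212.7°–314.7°] cycloidal, h=19: full span → s += 19 → s = 53.0000
seg 4 [314.7°–360°] cycloidal, h=27: θ=332.4° here. β=17.7, B=45.3. 27·(0.3907 − sin(2π·0.3907)/(2π)) = 7.8257 → s = 60.8257

60.8257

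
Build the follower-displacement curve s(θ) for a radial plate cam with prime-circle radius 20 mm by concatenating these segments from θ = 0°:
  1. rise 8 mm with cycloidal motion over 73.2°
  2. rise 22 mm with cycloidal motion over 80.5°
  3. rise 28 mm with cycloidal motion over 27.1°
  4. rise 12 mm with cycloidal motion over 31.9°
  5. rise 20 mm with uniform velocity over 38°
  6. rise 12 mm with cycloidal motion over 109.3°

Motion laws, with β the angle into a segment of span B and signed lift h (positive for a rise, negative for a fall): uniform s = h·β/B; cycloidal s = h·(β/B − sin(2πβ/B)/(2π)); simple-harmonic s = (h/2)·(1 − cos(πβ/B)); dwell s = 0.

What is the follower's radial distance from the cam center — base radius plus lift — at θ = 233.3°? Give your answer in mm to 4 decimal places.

seg 1 [0°–73.2°] cycloidal, h=8: full span → s += 8 → s = 8.0000
seg 2 [73.2°–153.7°] cycloidal, h=22: full span → s += 22 → s = 30.0000
seg 3 [153.7°–180.8°] cycloidal, h=28: full span → s += 28 → s = 58.0000
seg 4 [180.8°–212.7°] cycloidal, h=12: full span → s += 12 → s = 70.0000
seg 5 [212.7°–250.7°] uniform, h=20: θ=233.3° here. β=20.6, B=38. 20·20.6/38 = 10.8421 → s = 80.8421
radial distance = base radius + s = 20 + 80.8421 = 100.8421

100.8421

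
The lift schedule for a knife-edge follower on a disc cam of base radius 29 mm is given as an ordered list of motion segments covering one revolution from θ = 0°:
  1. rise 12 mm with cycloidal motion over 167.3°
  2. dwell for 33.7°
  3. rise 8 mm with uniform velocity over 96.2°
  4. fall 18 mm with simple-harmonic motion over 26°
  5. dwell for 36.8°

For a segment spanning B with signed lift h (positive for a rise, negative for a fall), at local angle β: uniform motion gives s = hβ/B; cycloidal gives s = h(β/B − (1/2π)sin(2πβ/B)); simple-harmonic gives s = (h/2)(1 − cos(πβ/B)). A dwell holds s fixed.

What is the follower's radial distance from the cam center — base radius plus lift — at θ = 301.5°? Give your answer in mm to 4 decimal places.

seg 1 [0°–167.3°] cycloidal, h=12: full span → s += 12 → s = 12.0000
seg 2 [167.3°–201°] dwell: s stays 12.0000
seg 3 [201°–297.2°] uniform, h=8: full span → s += 8 → s = 20.0000
seg 4 [297.2°–323.2°] simple-harmonic, h=-18: θ=301.5° here. β=4.3, B=26. -18/2·(1 − cos(π·0.1654)) = -1.1877 → s = 18.8123
radial distance = base radius + s = 29 + 18.8123 = 47.8123

47.8123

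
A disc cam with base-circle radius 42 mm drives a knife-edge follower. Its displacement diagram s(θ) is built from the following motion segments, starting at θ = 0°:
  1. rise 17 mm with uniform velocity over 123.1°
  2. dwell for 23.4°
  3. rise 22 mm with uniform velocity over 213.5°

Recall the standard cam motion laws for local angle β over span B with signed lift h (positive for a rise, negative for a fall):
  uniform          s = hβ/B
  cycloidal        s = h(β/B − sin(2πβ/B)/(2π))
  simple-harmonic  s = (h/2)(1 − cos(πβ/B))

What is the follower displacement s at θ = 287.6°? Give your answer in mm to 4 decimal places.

seg 1 [0°–123.1°] uniform, h=17: full span → s += 17 → s = 17.0000
seg 2 [123.1°–146.5°] dwell: s stays 17.0000
seg 3 [146.5°–360°] uniform, h=22: θ=287.6° here. β=141.1, B=213.5. 22·141.1/213.5 = 14.5396 → s = 31.5396

31.5396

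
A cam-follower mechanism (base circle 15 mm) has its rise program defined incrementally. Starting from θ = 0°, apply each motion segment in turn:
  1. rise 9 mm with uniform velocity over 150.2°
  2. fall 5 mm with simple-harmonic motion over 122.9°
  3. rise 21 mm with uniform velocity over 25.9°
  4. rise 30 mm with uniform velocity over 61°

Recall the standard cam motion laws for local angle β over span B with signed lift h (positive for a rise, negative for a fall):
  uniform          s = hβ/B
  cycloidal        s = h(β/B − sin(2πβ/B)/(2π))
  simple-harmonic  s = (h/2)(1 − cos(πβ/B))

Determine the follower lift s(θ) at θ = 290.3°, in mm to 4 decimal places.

seg 1 [0°–150.2°] uniform, h=9: full span → s += 9 → s = 9.0000
seg 2 [150.2°–273.1°] simple-harmonic, h=-5: full span → s += -5 → s = 4.0000
seg 3 [273.1°–299°] uniform, h=21: θ=290.3° here. β=17.2, B=25.9. 21·17.2/25.9 = 13.9459 → s = 17.9459

17.9459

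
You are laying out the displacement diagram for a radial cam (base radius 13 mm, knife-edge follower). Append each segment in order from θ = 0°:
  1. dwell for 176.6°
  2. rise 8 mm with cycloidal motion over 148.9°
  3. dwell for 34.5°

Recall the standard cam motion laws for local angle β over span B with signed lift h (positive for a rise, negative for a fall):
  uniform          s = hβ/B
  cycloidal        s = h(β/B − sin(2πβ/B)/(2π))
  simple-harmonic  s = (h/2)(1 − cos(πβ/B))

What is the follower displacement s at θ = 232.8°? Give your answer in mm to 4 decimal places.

seg 1 [0°–176.6°] dwell: s stays 0.0000
seg 2 [176.6°–325.5°] cycloidal, h=8: θ=232.8° here. β=56.2, B=148.9. 8·(0.3774 − sin(2π·0.3774)/(2π)) = 2.1330 → s = 2.1330

2.1330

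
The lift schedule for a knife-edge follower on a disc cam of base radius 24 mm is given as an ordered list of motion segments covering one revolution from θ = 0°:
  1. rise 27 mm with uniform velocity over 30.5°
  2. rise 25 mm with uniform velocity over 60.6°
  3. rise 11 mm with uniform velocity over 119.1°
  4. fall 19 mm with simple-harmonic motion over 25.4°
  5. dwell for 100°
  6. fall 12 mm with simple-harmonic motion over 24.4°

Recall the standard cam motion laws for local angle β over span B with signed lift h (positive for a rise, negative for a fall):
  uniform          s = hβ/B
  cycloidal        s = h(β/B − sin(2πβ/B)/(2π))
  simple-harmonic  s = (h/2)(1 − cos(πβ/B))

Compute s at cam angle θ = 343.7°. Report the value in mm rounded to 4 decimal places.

seg 1 [0°–30.5°] uniform, h=27: full span → s += 27 → s = 27.0000
seg 2 [30.5°–91.1°] uniform, h=25: full span → s += 25 → s = 52.0000
seg 3 [91.1°–210.2°] uniform, h=11: full span → s += 11 → s = 63.0000
seg 4 [210.2°–235.6°] simple-harmonic, h=-19: full span → s += -19 → s = 44.0000
seg 5 [235.6°–335.6°] dwell: s stays 44.0000
seg 6 [335.6°–360°] simple-harmonic, h=-12: θ=343.7° here. β=8.1, B=24.4. -12/2·(1 − cos(π·0.3320)) = -2.9777 → s = 41.0223

41.0223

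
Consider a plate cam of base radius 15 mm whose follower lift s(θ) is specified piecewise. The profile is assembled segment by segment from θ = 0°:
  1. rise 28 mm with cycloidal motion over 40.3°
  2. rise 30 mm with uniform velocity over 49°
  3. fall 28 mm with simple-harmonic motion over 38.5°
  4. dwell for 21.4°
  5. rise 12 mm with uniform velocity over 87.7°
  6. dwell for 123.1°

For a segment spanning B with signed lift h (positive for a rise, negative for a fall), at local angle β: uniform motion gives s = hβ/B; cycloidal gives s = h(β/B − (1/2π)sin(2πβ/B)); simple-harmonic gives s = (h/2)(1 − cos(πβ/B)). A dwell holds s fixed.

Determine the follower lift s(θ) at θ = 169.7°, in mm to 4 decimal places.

seg 1 [0°–40.3°] cycloidal, h=28: full span → s += 28 → s = 28.0000
seg 2 [40.3°–89.3°] uniform, h=30: full span → s += 30 → s = 58.0000
seg 3 [89.3°–127.8°] simple-harmonic, h=-28: full span → s += -28 → s = 30.0000
seg 4 [127.8°–149.2°] dwell: s stays 30.0000
seg 5 [149.2°–236.9°] uniform, h=12: θ=169.7° here. β=20.5, B=87.7. 12·20.5/87.7 = 2.8050 → s = 32.8050

32.8050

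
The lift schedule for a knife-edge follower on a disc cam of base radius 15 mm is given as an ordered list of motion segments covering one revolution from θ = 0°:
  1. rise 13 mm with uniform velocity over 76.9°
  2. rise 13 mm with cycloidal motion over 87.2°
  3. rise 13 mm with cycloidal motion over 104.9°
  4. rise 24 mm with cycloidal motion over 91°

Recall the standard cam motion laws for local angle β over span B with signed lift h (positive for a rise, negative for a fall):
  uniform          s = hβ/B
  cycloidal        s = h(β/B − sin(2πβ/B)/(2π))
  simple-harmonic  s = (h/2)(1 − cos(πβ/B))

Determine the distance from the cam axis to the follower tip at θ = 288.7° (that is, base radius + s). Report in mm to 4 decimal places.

seg 1 [0°–76.9°] uniform, h=13: full span → s += 13 → s = 13.0000
seg 2 [76.9°–164.1°] cycloidal, h=13: full span → s += 13 → s = 26.0000
seg 3 [164.1°–269°] cycloidal, h=13: full span → s += 13 → s = 39.0000
seg 4 [269°–360°] cycloidal, h=24: θ=288.7° here. β=19.7, B=91. 24·(0.2165 − sin(2π·0.2165)/(2π)) = 1.4603 → s = 40.4603
radial distance = base radius + s = 15 + 40.4603 = 55.4603

55.4603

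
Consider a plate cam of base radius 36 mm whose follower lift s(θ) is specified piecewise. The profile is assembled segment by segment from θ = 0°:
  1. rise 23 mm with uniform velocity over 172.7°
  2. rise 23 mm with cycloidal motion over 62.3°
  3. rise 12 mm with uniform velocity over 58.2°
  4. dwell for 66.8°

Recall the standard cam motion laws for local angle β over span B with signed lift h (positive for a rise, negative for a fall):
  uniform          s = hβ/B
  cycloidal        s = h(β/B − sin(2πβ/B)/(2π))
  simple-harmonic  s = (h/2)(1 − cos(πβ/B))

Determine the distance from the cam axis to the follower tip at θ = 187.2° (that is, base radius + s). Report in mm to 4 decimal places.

seg 1 [0°–172.7°] uniform, h=23: full span → s += 23 → s = 23.0000
seg 2 [172.7°–235°] cycloidal, h=23: θ=187.2° here. β=14.5, B=62.3. 23·(0.2327 − sin(2π·0.2327)/(2π)) = 1.7141 → s = 24.7141
radial distance = base radius + s = 36 + 24.7141 = 60.7141

60.7141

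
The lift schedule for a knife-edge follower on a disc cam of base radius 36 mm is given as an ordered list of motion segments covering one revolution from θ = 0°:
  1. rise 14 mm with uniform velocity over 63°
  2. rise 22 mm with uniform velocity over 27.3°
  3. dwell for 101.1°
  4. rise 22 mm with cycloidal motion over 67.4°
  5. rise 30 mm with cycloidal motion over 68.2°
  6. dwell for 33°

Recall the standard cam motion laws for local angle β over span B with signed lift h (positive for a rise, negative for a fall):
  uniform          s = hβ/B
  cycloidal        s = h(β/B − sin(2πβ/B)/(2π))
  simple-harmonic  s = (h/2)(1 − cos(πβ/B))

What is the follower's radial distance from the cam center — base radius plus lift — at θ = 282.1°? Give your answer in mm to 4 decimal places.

seg 1 [0°–63°] uniform, h=14: full span → s += 14 → s = 14.0000
seg 2 [63°–90.3°] uniform, h=22: full span → s += 22 → s = 36.0000
seg 3 [90.3°–191.4°] dwell: s stays 36.0000
seg 4 [191.4°–258.8°] cycloidal, h=22: full span → s += 22 → s = 58.0000
seg 5 [258.8°–327°] cycloidal, h=30: θ=282.1° here. β=23.3, B=68.2. 30·(0.3416 − sin(2π·0.3416)/(2π)) = 6.2445 → s = 64.2445
radial distance = base radius + s = 36 + 64.2445 = 100.2445

100.2445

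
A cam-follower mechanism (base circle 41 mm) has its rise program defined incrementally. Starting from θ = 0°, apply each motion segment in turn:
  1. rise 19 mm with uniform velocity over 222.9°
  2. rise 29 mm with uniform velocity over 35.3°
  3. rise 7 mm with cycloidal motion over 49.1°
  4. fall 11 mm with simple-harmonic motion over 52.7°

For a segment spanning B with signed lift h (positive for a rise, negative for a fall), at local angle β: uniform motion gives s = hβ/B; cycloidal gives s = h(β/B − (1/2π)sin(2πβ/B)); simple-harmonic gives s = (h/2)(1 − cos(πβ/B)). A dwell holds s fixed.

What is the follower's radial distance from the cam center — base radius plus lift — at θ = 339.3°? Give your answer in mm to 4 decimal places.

seg 1 [0°–222.9°] uniform, h=19: full span → s += 19 → s = 19.0000
seg 2 [222.9°–258.2°] uniform, h=29: full span → s += 29 → s = 48.0000
seg 3 [258.2°–307.3°] cycloidal, h=7: full span → s += 7 → s = 55.0000
seg 4 [307.3°–360°] simple-harmonic, h=-11: θ=339.3° here. β=32, B=52.7. -11/2·(1 − cos(π·0.6072)) = -7.3176 → s = 47.6824
radial distance = base radius + s = 41 + 47.6824 = 88.6824

88.6824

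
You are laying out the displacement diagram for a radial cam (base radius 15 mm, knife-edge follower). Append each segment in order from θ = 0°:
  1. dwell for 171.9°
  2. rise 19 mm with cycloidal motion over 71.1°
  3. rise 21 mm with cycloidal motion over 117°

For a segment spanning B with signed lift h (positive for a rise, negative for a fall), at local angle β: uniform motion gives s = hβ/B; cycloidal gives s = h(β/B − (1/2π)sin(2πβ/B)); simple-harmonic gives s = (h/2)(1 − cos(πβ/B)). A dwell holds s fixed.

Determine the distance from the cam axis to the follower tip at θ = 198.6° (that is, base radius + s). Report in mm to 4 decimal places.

seg 1 [0°–171.9°] dwell: s stays 0.0000
seg 2 [171.9°–243°] cycloidal, h=19: θ=198.6° here. β=26.7, B=71.1. 19·(0.3755 − sin(2π·0.3755)/(2π)) = 5.0039 → s = 5.0039
radial distance = base radius + s = 15 + 5.0039 = 20.0039

20.0039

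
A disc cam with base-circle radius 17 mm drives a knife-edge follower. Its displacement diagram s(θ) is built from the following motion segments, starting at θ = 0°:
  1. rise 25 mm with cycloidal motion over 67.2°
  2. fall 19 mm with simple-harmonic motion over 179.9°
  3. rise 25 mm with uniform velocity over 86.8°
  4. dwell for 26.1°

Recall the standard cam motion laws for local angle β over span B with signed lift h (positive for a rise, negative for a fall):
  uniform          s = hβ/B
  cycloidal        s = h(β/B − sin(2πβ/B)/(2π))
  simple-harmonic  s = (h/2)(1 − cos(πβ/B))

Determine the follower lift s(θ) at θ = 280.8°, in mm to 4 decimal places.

seg 1 [0°–67.2°] cycloidal, h=25: full span → s += 25 → s = 25.0000
seg 2 [67.2°–247.1°] simple-harmonic, h=-19: full span → s += -19 → s = 6.0000
seg 3 [247.1°–333.9°] uniform, h=25: θ=280.8° here. β=33.7, B=86.8. 25·33.7/86.8 = 9.7062 → s = 15.7062

15.7062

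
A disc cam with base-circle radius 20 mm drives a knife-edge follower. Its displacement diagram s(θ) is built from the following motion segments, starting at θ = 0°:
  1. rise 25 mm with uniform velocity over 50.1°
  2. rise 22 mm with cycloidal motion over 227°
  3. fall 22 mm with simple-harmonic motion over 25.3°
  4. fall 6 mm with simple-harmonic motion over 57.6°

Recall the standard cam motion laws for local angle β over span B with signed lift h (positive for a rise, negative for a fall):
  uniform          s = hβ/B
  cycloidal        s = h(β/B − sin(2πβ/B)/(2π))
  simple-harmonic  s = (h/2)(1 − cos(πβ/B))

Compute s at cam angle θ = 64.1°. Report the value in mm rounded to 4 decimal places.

seg 1 [0°–50.1°] uniform, h=25: full span → s += 25 → s = 25.0000
seg 2 [50.1°–277.1°] cycloidal, h=22: θ=64.1° here. β=14, B=227. 22·(0.0617 − sin(2π·0.0617)/(2π)) = 0.0337 → s = 25.0337

25.0337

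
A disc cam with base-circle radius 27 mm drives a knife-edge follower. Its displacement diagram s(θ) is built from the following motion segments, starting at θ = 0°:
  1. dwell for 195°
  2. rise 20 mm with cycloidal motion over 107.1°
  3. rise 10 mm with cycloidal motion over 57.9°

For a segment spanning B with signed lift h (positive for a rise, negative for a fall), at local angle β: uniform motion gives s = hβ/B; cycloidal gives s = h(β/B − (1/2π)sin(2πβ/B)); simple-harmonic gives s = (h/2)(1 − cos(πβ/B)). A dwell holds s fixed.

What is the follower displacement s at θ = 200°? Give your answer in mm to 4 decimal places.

seg 1 [0°–195°] dwell: s stays 0.0000
seg 2 [195°–302.1°] cycloidal, h=20: θ=200° here. β=5, B=107.1. 20·(0.0467 − sin(2π·0.0467)/(2π)) = 0.0133 → s = 0.0133

0.0133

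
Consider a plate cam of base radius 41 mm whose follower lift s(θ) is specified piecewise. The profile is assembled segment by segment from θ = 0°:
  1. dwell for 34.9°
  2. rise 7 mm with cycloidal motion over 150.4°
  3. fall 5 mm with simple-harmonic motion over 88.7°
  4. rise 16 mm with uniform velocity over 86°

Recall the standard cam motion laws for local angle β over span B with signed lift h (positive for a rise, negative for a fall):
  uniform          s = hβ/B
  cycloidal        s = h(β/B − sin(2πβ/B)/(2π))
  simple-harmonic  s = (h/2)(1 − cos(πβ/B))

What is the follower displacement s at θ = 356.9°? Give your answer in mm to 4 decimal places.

seg 1 [0°–34.9°] dwell: s stays 0.0000
seg 2 [34.9°–185.3°] cycloidal, h=7: full span → s += 7 → s = 7.0000
seg 3 [185.3°–274°] simple-harmonic, h=-5: full span → s += -5 → s = 2.0000
seg 4 [274°–360°] uniform, h=16: θ=356.9° here. β=82.9, B=86. 16·82.9/86 = 15.4233 → s = 17.4233

17.4233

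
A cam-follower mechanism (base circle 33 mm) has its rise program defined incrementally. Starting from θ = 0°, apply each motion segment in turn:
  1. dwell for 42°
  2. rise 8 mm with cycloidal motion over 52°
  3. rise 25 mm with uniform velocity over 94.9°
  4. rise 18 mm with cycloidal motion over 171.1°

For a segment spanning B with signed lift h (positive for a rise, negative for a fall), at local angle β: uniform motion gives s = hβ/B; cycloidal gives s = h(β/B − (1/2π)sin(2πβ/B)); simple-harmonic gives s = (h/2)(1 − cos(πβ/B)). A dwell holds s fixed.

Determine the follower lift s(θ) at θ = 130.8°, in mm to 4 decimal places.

seg 1 [0°–42°] dwell: s stays 0.0000
seg 2 [42°–94°] cycloidal, h=8: full span → s += 8 → s = 8.0000
seg 3 [94°–188.9°] uniform, h=25: θ=130.8° here. β=36.8, B=94.9. 25·36.8/94.9 = 9.6944 → s = 17.6944

17.6944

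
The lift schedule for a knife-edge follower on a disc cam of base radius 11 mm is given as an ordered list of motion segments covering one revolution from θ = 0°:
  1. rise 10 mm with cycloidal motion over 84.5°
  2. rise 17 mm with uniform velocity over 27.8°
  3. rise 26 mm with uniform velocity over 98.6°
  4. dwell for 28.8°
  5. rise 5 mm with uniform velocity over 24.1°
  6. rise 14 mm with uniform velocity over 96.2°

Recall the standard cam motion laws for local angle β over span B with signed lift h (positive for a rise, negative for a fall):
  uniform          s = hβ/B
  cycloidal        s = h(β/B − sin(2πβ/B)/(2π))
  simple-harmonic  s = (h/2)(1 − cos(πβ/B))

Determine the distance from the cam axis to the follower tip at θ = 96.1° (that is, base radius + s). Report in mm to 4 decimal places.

seg 1 [0°–84.5°] cycloidal, h=10: full span → s += 10 → s = 10.0000
seg 2 [84.5°–112.3°] uniform, h=17: θ=96.1° here. β=11.6, B=27.8. 17·11.6/27.8 = 7.0935 → s = 17.0935
radial distance = base radius + s = 11 + 17.0935 = 28.0935

28.0935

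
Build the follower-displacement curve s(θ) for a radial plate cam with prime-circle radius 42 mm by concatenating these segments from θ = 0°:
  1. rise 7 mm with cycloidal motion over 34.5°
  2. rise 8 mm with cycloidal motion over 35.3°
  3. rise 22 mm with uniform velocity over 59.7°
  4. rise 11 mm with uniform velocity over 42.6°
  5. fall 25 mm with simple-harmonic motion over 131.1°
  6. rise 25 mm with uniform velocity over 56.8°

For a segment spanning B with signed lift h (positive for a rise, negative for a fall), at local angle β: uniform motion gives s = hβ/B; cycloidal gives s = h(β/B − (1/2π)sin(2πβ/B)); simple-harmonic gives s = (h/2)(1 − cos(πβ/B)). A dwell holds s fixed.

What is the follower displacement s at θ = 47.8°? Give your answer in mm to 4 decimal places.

seg 1 [0°–34.5°] cycloidal, h=7: full span → s += 7 → s = 7.0000
seg 2 [34.5°–69.8°] cycloidal, h=8: θ=47.8° here. β=13.3, B=35.3. 8·(0.3768 − sin(2π·0.3768)/(2π)) = 2.1239 → s = 9.1239

9.1239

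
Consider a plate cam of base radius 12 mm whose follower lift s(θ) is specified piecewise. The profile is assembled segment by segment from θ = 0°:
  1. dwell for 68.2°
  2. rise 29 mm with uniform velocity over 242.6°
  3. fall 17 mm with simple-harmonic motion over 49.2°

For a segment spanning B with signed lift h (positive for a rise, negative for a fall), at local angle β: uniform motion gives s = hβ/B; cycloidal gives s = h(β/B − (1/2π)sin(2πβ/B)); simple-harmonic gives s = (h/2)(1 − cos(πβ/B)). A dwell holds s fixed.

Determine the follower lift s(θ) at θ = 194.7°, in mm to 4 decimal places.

seg 1 [0°–68.2°] dwell: s stays 0.0000
seg 2 [68.2°–310.8°] uniform, h=29: θ=194.7° here. β=126.5, B=242.6. 29·126.5/242.6 = 15.1216 → s = 15.1216

15.1216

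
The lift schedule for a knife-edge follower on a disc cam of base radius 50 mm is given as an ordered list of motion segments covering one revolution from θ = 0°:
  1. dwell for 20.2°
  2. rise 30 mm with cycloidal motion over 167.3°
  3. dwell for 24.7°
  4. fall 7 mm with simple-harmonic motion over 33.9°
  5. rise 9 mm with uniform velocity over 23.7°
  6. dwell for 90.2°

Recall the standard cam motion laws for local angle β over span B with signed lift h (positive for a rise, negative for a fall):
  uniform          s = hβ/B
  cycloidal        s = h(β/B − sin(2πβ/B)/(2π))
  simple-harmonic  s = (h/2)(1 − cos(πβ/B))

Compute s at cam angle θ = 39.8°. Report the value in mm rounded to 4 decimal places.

seg 1 [0°–20.2°] dwell: s stays 0.0000
seg 2 [20.2°–187.5°] cycloidal, h=30: θ=39.8° here. β=19.6, B=167.3. 30·(0.1172 − sin(2π·0.1172)/(2π)) = 0.3089 → s = 0.3089

0.3089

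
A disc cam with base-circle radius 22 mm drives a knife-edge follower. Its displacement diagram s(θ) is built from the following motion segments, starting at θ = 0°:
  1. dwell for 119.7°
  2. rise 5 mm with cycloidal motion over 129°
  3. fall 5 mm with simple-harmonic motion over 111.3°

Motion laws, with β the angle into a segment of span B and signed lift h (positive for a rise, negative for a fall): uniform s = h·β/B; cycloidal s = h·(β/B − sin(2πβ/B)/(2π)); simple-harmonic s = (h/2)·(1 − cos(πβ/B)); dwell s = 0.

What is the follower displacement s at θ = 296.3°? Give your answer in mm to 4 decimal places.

seg 1 [0°–119.7°] dwell: s stays 0.0000
seg 2 [119.7°–248.7°] cycloidal, h=5: full span → s += 5 → s = 5.0000
seg 3 [248.7°–360°] simple-harmonic, h=-5: θ=296.3° here. β=47.6, B=111.3. -5/2·(1 − cos(π·0.4277)) = -1.9368 → s = 3.0632

3.0632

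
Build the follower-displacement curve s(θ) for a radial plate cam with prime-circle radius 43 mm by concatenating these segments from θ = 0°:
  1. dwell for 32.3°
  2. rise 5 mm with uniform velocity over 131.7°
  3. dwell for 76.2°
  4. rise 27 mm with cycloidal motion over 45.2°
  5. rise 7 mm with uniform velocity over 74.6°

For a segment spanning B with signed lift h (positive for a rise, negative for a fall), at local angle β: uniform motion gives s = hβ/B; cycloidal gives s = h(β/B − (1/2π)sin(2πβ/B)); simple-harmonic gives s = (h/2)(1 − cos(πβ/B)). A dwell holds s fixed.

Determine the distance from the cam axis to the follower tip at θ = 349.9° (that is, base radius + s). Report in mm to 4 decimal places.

seg 1 [0°–32.3°] dwell: s stays 0.0000
seg 2 [32.3°–164°] uniform, h=5: full span → s += 5 → s = 5.0000
seg 3 [164°–240.2°] dwell: s stays 5.0000
seg 4 [240.2°–285.4°] cycloidal, h=27: full span → s += 27 → s = 32.0000
seg 5 [285.4°–360°] uniform, h=7: θ=349.9° here. β=64.5, B=74.6. 7·64.5/74.6 = 6.0523 → s = 38.0523
radial distance = base radius + s = 43 + 38.0523 = 81.0523

81.0523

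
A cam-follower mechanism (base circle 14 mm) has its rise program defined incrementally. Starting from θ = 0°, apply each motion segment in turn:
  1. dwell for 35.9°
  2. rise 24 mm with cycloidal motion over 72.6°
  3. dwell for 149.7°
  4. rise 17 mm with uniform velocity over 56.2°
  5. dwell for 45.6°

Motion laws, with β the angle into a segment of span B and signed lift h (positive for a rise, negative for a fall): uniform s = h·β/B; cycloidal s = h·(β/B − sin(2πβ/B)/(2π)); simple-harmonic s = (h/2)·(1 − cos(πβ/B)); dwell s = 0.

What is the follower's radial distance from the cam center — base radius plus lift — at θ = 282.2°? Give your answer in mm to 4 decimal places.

seg 1 [0°–35.9°] dwell: s stays 0.0000
seg 2 [35.9°–108.5°] cycloidal, h=24: full span → s += 24 → s = 24.0000
seg 3 [108.5°–258.2°] dwell: s stays 24.0000
seg 4 [258.2°–314.4°] uniform, h=17: θ=282.2° here. β=24, B=56.2. 17·24/56.2 = 7.2598 → s = 31.2598
radial distance = base radius + s = 14 + 31.2598 = 45.2598

45.2598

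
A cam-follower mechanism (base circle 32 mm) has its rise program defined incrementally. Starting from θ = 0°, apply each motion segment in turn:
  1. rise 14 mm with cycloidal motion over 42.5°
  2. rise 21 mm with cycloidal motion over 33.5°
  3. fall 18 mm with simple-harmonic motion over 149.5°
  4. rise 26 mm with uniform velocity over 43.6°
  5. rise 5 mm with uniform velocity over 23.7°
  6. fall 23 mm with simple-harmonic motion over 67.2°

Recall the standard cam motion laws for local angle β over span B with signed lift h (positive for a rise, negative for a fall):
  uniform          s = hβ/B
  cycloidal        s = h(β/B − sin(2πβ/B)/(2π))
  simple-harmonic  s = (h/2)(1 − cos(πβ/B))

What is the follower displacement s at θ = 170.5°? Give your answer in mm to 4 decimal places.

seg 1 [0°–42.5°] cycloidal, h=14: full span → s += 14 → s = 14.0000
seg 2 [42.5°–76°] cycloidal, h=21: full span → s += 21 → s = 35.0000
seg 3 [76°–225.5°] simple-harmonic, h=-18: θ=170.5° here. β=94.5, B=149.5. -18/2·(1 − cos(π·0.6321)) = -12.6289 → s = 22.3711

22.3711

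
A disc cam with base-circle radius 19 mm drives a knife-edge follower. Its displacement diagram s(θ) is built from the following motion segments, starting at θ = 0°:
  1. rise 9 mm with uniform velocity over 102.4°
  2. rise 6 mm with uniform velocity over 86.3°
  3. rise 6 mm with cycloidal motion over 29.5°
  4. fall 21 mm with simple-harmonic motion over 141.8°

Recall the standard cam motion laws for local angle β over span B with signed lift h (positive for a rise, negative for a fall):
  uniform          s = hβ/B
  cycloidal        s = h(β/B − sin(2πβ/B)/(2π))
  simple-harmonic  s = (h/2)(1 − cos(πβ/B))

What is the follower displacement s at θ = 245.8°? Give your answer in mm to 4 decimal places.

seg 1 [0°–102.4°] uniform, h=9: full span → s += 9 → s = 9.0000
seg 2 [102.4°–188.7°] uniform, h=6: full span → s += 6 → s = 15.0000
seg 3 [188.7°–218.2°] cycloidal, h=6: full span → s += 6 → s = 21.0000
seg 4 [218.2°–360°] simple-harmonic, h=-21: θ=245.8° here. β=27.6, B=141.8. -21/2·(1 − cos(π·0.1946)) = -1.9026 → s = 19.0974

19.0974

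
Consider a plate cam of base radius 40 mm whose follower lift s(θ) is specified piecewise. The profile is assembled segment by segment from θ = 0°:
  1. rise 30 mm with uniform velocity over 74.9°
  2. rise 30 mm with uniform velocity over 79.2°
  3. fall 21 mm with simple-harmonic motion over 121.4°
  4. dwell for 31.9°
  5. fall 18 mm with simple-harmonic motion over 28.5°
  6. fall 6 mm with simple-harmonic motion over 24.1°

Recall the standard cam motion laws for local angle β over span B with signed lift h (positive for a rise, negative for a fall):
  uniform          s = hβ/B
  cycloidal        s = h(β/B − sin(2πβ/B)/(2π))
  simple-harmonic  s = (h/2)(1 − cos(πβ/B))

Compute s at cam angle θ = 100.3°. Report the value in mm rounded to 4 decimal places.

seg 1 [0°–74.9°] uniform, h=30: full span → s += 30 → s = 30.0000
seg 2 [74.9°–154.1°] uniform, h=30: θ=100.3° here. β=25.4, B=79.2. 30·25.4/79.2 = 9.6212 → s = 39.6212

39.6212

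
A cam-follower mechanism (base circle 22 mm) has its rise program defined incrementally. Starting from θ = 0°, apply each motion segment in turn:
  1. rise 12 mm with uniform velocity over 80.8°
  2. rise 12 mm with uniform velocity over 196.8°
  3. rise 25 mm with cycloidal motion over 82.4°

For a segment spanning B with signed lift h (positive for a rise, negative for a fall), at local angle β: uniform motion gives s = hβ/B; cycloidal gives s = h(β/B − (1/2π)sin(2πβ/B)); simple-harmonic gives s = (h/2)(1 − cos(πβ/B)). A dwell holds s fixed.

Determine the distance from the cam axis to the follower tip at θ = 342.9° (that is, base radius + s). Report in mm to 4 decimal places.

seg 1 [0°–80.8°] uniform, h=12: full span → s += 12 → s = 12.0000
seg 2 [80.8°–277.6°] uniform, h=12: full span → s += 12 → s = 24.0000
seg 3 [277.6°–360°] cycloidal, h=25: θ=342.9° here. β=65.3, B=82.4. 25·(0.7925 − sin(2π·0.7925)/(2π)) = 23.6499 → s = 47.6499
radial distance = base radius + s = 22 + 47.6499 = 69.6499

69.6499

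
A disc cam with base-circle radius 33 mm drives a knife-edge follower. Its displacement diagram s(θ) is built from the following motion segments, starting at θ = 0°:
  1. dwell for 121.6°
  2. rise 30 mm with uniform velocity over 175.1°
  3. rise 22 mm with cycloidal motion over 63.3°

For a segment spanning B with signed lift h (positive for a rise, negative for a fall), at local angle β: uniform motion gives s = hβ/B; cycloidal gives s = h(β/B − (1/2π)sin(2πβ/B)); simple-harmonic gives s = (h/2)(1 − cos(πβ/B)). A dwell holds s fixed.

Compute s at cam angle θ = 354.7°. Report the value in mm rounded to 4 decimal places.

seg 1 [0°–121.6°] dwell: s stays 0.0000
seg 2 [121.6°–296.7°] uniform, h=30: full span → s += 30 → s = 30.0000
seg 3 [296.7°–360°] cycloidal, h=22: θ=354.7° here. β=58, B=63.3. 22·(0.9163 − sin(2π·0.9163)/(2π)) = 21.9162 → s = 51.9162

51.9162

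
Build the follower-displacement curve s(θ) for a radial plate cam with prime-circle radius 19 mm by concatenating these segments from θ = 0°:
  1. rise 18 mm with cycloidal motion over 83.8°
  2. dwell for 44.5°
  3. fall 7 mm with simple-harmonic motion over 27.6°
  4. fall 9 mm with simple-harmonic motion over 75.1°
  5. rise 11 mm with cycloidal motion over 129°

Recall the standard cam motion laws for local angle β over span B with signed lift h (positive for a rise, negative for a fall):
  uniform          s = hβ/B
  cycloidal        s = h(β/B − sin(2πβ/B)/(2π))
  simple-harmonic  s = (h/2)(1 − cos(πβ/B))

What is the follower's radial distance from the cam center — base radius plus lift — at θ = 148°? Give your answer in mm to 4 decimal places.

seg 1 [0°–83.8°] cycloidal, h=18: full span → s += 18 → s = 18.0000
seg 2 [83.8°–128.3°] dwell: s stays 18.0000
seg 3 [128.3°–155.9°] simple-harmonic, h=-7: θ=148° here. β=19.7, B=27.6. -7/2·(1 − cos(π·0.7138)) = -5.6778 → s = 12.3222
radial distance = base radius + s = 19 + 12.3222 = 31.3222

31.3222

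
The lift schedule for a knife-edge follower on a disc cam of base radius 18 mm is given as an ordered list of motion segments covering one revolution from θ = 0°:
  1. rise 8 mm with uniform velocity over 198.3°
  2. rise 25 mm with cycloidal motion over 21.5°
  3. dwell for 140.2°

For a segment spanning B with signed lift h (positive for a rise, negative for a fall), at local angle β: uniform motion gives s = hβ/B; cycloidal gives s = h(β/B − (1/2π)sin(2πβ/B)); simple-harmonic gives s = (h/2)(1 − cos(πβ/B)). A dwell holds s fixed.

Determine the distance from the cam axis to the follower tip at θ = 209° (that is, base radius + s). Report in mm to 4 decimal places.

seg 1 [0°–198.3°] uniform, h=8: full span → s += 8 → s = 8.0000
seg 2 [198.3°–219.8°] cycloidal, h=25: θ=209° here. β=10.7, B=21.5. 25·(0.4977 − sin(2π·0.4977)/(2π)) = 12.3837 → s = 20.3837
radial distance = base radius + s = 18 + 20.3837 = 38.3837

38.3837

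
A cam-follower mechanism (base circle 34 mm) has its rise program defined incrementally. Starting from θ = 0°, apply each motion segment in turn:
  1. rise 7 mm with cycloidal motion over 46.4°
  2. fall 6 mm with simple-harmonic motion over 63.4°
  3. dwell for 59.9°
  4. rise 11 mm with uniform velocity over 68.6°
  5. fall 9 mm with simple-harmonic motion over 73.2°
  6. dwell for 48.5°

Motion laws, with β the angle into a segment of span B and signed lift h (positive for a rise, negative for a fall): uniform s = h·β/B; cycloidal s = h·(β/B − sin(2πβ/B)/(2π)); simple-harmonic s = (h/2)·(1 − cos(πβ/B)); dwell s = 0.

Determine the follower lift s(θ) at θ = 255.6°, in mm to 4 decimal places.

seg 1 [0°–46.4°] cycloidal, h=7: full span → s += 7 → s = 7.0000
seg 2 [46.4°–109.8°] simple-harmonic, h=-6: full span → s += -6 → s = 1.0000
seg 3 [109.8°–169.7°] dwell: s stays 1.0000
seg 4 [169.7°–238.3°] uniform, h=11: full span → s += 11 → s = 12.0000
seg 5 [238.3°–311.5°] simple-harmonic, h=-9: θ=255.6° here. β=17.3, B=73.2. -9/2·(1 − cos(π·0.2363)) = -1.1844 → s = 10.8156

10.8156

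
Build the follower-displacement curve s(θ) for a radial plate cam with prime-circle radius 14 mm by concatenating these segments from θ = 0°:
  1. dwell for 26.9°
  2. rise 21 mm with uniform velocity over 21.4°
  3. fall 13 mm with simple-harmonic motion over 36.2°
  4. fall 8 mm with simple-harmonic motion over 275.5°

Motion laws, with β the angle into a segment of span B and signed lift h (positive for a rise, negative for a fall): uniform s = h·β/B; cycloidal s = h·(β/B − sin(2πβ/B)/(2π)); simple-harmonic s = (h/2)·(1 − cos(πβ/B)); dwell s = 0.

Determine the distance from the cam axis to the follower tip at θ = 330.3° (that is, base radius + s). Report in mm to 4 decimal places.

seg 1 [0°–26.9°] dwell: s stays 0.0000
seg 2 [26.9°–48.3°] uniform, h=21: full span → s += 21 → s = 21.0000
seg 3 [48.3°–84.5°] simple-harmonic, h=-13: full span → s += -13 → s = 8.0000
seg 4 [84.5°–360°] simple-harmonic, h=-8: θ=330.3° here. β=245.8, B=275.5. -8/2·(1 − cos(π·0.8922)) = -7.7728 → s = 0.2272
radial distance = base radius + s = 14 + 0.2272 = 14.2272

14.2272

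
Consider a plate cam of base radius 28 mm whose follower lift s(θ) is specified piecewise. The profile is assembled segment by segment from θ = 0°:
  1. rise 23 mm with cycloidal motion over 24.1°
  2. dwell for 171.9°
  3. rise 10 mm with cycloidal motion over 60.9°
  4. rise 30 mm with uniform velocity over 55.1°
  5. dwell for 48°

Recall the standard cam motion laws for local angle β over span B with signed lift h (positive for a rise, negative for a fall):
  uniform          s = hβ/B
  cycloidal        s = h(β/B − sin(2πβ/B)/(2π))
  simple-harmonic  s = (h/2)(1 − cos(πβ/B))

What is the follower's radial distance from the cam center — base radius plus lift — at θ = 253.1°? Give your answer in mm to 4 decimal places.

seg 1 [0°–24.1°] cycloidal, h=23: full span → s += 23 → s = 23.0000
seg 2 [24.1°–196°] dwell: s stays 23.0000
seg 3 [196°–256.9°] cycloidal, h=10: θ=253.1° here. β=57.1, B=60.9. 10·(0.9376 − sin(2π·0.9376)/(2π)) = 9.9841 → s = 32.9841
radial distance = base radius + s = 28 + 32.9841 = 60.9841

60.9841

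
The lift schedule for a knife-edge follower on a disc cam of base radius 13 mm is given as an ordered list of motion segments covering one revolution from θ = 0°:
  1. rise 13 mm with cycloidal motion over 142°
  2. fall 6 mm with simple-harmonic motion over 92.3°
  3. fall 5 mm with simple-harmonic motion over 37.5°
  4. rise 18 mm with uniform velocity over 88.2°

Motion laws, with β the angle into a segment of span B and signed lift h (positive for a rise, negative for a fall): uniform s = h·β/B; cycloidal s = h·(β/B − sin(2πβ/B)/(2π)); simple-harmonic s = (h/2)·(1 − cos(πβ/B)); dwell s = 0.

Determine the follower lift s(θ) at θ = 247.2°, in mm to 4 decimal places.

seg 1 [0°–142°] cycloidal, h=13: full span → s += 13 → s = 13.0000
seg 2 [142°–234.3°] simple-harmonic, h=-6: full span → s += -6 → s = 7.0000
seg 3 [234.3°–271.8°] simple-harmonic, h=-5: θ=247.2° here. β=12.9, B=37.5. -5/2·(1 − cos(π·0.3440)) = -1.3232 → s = 5.6768

5.6768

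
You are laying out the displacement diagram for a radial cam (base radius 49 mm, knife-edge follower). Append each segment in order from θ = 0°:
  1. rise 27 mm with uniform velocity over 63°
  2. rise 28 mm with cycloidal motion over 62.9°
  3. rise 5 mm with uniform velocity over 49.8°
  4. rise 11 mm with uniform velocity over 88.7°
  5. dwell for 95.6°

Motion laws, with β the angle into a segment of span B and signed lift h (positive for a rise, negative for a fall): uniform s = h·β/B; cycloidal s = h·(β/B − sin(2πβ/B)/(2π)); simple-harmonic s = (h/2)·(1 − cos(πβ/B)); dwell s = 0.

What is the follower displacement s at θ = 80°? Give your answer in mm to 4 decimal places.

seg 1 [0°–63°] uniform, h=27: full span → s += 27 → s = 27.0000
seg 2 [63°–125.9°] cycloidal, h=28: θ=80° here. β=17, B=62.9. 28·(0.2703 − sin(2π·0.2703)/(2π)) = 3.1473 → s = 30.1473

30.1473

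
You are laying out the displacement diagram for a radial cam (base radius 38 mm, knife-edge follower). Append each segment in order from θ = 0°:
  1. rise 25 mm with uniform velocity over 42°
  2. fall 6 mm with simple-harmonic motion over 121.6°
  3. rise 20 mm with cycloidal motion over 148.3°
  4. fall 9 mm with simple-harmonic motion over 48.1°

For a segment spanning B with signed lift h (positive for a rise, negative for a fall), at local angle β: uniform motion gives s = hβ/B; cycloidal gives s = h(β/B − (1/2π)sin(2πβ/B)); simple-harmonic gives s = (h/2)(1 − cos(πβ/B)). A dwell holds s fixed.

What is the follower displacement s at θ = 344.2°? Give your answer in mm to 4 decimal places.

seg 1 [0°–42°] uniform, h=25: full span → s += 25 → s = 25.0000
seg 2 [42°–163.6°] simple-harmonic, h=-6: full span → s += -6 → s = 19.0000
seg 3 [163.6°–311.9°] cycloidal, h=20: full span → s += 20 → s = 39.0000
seg 4 [311.9°–360°] simple-harmonic, h=-9: θ=344.2° here. β=32.3, B=48.1. -9/2·(1 − cos(π·0.6715)) = -6.8091 → s = 32.1909

32.1909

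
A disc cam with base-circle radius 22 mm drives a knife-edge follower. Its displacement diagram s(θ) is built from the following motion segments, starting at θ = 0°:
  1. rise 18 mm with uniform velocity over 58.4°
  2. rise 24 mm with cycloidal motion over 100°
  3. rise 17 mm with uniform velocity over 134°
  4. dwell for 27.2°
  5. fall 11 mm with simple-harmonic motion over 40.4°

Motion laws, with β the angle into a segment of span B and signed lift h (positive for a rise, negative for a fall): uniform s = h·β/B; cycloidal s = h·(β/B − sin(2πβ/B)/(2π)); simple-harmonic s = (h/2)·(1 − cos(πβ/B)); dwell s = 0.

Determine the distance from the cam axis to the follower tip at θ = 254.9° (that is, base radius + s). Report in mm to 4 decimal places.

seg 1 [0°–58.4°] uniform, h=18: full span → s += 18 → s = 18.0000
seg 2 [58.4°–158.4°] cycloidal, h=24: full span → s += 24 → s = 42.0000
seg 3 [158.4°–292.4°] uniform, h=17: θ=254.9° here. β=96.5, B=134. 17·96.5/134 = 12.2425 → s = 54.2425
radial distance = base radius + s = 22 + 54.2425 = 76.2425

76.2425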